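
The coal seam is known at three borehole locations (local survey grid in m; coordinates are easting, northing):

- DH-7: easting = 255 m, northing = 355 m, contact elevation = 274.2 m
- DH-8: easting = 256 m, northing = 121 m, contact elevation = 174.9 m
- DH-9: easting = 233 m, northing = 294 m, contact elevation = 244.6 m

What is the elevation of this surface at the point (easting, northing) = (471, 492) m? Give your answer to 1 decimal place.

Two edge vectors: DH-7→DH-8 = (1, -234, -99.3), DH-7→DH-9 = (-22, -61, -29.6).
Normal n = (DH-7→DH-8) × (DH-7→DH-9) = (869.1, 2214.2, -5209).
So ∂z/∂easting = −n_x/n_z = 0.16685 and ∂z/∂northing = −n_y/n_z = 0.42507.
Intercept c from DH-7: 274.2 − 42.55 − 150.90 = 80.75.
At (471, 492): z = 78.6 + 209.1 + 80.75 = 368.5 m.

368.5 m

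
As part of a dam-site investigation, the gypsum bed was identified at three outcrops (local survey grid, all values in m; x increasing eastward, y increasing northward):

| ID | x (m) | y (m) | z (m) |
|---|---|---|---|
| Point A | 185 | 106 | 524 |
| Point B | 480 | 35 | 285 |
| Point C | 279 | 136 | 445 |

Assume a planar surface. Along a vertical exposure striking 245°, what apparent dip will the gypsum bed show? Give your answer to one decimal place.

37.6°

Let the plane be z = a·x + b·y + c.
Point B−Point A: 295a − 71b = −239;  Point C−Point A: 94a + 30b = −79.
Solving gives a = −0.82318, b = −0.05405.
Unit vector along 245° is (sin 245°, cos 245°) = (-0.9063, -0.4226).
Slope in that direction = a·(-0.9063) + b·(-0.4226) = 0.76889.
Apparent dip = arctan|0.76889| = 37.6° (true dip is 39.5°, so apparent ≤ true as expected).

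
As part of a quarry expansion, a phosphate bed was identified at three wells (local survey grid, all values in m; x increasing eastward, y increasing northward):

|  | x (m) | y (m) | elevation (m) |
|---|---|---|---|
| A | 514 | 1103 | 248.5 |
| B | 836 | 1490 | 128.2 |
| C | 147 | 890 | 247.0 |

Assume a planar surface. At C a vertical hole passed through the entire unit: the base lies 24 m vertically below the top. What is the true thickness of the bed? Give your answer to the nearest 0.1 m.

19.6 m

Two edge vectors: A→B = (322, 387, -120.3), A→C = (-367, -213, -1.5).
Normal n = (A→B) × (A→C) = (-26204.4, 44633.1, 73443).
So ∂z/∂x = −n_x/n_z = 0.35680 and ∂z/∂y = −n_y/n_z = −0.60772.
|∇z| = √(a²+b²) = 0.70472, so dip δ = arctan(0.70472) = 35.17°.
True thickness = vertical thickness × cos δ = 24 × cos 35.17° = 19.6 m.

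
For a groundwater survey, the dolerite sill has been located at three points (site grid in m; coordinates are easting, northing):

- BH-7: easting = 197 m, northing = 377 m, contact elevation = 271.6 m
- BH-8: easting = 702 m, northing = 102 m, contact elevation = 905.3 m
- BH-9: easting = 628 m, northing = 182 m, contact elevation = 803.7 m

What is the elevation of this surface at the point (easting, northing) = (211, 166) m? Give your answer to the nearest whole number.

334 m

Let the plane be z = a·easting + b·northing + c.
BH-8−BH-7: 505a − 275b = 633.7;  BH-9−BH-7: 431a − 195b = 532.1.
Solving gives a = 1.13496, b = −0.22016.
Then c = 271.6 − a·197 − b·377 = 131.01.
At (211, 166): z = 239.5 − 36.5 + 131.01 = 333.9 m.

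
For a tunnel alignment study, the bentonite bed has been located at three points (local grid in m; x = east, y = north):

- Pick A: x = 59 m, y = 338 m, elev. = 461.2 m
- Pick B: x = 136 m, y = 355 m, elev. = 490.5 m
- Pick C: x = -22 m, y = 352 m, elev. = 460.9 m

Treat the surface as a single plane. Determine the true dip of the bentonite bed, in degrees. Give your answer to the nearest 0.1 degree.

44.2°

Two edge vectors: Pick A→Pick B = (77, 17, 29.3), Pick A→Pick C = (-81, 14, -0.3).
Normal n = (Pick A→Pick B) × (Pick A→Pick C) = (-415.3, -2350.2, 2455).
So ∂z/∂x = −n_x/n_z = 0.16916 and ∂z/∂y = −n_y/n_z = 0.95731.
Gradient magnitude |∇z| = √(a² + b²) = √(0.02862 + 0.91645) = 0.97214.
True dip = arctan(0.97214) = 44.2°, dipping toward S (azimuth ≈ 190°).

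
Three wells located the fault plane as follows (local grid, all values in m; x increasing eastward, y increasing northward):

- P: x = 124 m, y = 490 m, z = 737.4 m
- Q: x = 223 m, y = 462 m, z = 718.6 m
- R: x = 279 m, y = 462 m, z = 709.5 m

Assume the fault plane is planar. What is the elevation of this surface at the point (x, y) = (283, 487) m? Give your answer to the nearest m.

711 m

Two edge vectors: P→Q = (99, -28, -18.8), P→R = (155, -28, -27.9).
Normal n = (P→Q) × (P→R) = (254.8, -151.9, 1568).
So ∂z/∂x = −n_x/n_z = −0.16250 and ∂z/∂y = −n_y/n_z = 0.09687.
Intercept c from P: 737.4 + 20.15 − 47.47 = 710.08.
At (283, 487): z = −46.0 + 47.2 + 710.08 = 711.3 m.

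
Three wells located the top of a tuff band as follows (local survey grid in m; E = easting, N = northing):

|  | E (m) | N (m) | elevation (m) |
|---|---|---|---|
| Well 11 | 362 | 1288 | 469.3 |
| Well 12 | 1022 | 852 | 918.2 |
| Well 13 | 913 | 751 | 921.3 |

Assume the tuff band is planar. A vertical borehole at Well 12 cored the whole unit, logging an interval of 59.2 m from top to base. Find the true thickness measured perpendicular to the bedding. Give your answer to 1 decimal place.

Let the plane be z = a·E + b·N + c.
Well 12−Well 11: 660a − 436b = 448.9;  Well 13−Well 11: 551a − 537b = 452.
Solving gives a = 0.38523, b = −0.44644.
|∇z| = √(a²+b²) = 0.58967, so dip δ = arctan(0.58967) = 30.53°.
True thickness = vertical thickness × cos δ = 59.2 × cos 30.53° = 51.0 m.

51.0 m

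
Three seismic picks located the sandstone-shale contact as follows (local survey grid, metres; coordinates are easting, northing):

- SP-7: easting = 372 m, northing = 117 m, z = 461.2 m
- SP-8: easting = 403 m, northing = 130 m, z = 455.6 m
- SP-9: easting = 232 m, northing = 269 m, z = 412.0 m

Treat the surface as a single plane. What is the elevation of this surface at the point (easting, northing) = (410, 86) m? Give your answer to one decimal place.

Let the plane be z = a·easting + b·northing + c.
SP-8−SP-7: 31a + 13b = −5.6;  SP-9−SP-7: −140a + 152b = −49.2.
Solving gives a = −0.03239, b = −0.35352.
Then c = 461.2 − a·372 − b·117 = 514.61.
At (410, 86): z = −13.3 − 30.4 + 514.61 = 470.9 m.

470.9 m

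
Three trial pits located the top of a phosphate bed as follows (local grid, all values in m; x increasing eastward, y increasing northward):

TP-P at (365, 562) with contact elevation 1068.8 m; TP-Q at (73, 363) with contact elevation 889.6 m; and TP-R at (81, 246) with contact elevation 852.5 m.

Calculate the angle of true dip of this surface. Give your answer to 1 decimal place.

Two edge vectors: TP-P→TP-Q = (-292, -199, -179.2), TP-P→TP-R = (-284, -316, -216.3).
Normal n = (TP-P→TP-Q) × (TP-P→TP-R) = (-13583.5, -12266.8, 35756).
So ∂z/∂x = −n_x/n_z = 0.37989 and ∂z/∂y = −n_y/n_z = 0.34307.
Gradient magnitude |∇z| = √(a² + b²) = √(0.14432 + 0.11770) = 0.51188.
True dip = arctan(0.51188) = 27.1°, dipping toward SW (azimuth ≈ 228°).

27.1°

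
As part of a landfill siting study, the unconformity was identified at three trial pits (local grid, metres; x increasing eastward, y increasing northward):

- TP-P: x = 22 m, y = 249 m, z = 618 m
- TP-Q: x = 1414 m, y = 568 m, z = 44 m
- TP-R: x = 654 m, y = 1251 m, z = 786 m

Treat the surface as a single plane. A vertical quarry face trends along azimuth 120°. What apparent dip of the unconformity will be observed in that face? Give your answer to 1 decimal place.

Two edge vectors: TP-P→TP-Q = (1392, 319, -574), TP-P→TP-R = (632, 1002, 168).
Normal n = (TP-P→TP-Q) × (TP-P→TP-R) = (628740, -596624, 1193176).
So ∂z/∂x = −n_x/n_z = −0.52695 and ∂z/∂y = −n_y/n_z = 0.50003.
Unit vector along 120° is (sin 120°, cos 120°) = (0.8660, -0.5000).
Slope in that direction = a·(0.8660) + b·(-0.5000) = −0.70636.
Apparent dip = arctan|0.70636| = 35.2° (true dip is 36.0°, so apparent ≤ true as expected).

35.2°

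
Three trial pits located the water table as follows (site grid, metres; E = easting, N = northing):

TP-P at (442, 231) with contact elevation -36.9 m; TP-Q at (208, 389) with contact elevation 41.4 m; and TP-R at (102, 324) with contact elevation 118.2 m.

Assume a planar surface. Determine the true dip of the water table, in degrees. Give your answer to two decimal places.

31.72°

Let the plane be z = a·E + b·N + c.
TP-Q−TP-P: −234a + 158b = 78.3;  TP-R−TP-P: −340a + 93b = 155.1.
Solving gives a = −0.53895, b = −0.30263.
Gradient magnitude |∇z| = √(a² + b²) = √(0.29047 + 0.09158) = 0.61811.
True dip = arctan(0.61811) = 31.72°, dipping toward ENE (azimuth ≈ 061°).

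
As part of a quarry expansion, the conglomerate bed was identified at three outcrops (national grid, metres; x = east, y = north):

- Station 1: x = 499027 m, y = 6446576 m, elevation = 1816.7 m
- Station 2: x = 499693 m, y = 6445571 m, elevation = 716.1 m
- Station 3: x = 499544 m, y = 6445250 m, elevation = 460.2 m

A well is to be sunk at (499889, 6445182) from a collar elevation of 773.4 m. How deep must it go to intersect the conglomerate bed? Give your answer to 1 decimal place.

467.0 m

Two edge vectors: Station 1→Station 2 = (666, -1005, -1100.6), Station 1→Station 3 = (517, -1326, -1356.5).
Normal n = (Station 1→Station 2) × (Station 1→Station 3) = (-96113.1, 334418.8, -363531).
So ∂z/∂x = −n_x/n_z = −0.264387631 and ∂z/∂y = −n_y/n_z = 0.919918246.
Intercept c from Station 1: 1816.7 + 131936.57 − 5930322.89 = −5796569.62.
At (499889, 6445182): z_contact = −132164.47 + 5929040.52 − 5796569.62 = 306.43 m.
Depth below ground = 773.4 − 306.43 = 467.0 m.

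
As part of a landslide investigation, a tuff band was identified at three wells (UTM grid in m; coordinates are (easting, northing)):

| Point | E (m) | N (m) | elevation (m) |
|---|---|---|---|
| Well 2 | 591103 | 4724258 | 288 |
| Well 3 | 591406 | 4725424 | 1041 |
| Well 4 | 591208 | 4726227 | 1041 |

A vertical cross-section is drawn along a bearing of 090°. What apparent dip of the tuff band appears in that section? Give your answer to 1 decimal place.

51.9°

Two edge vectors: Well 2→Well 3 = (303, 1166, 753), Well 2→Well 4 = (105, 1969, 753).
Normal n = (Well 2→Well 3) × (Well 2→Well 4) = (-604659, -149094, 474177).
So ∂z/∂E = −n_x/n_z = 1.27518 and ∂z/∂N = −n_y/n_z = 0.31443.
Unit vector along 090° is (sin 90°, cos 90°) = (1.0000, 0.0000).
Slope in that direction = a·(1.0000) + b·(0.0000) = 1.27518.
Apparent dip = arctan|1.27518| = 51.9° (true dip is 52.7°, so apparent ≤ true as expected).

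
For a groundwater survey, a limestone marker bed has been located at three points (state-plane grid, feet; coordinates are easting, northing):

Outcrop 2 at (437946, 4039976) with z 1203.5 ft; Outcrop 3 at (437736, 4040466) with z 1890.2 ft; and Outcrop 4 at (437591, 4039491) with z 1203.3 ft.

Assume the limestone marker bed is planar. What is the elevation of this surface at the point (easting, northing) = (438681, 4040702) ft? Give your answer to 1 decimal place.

Let the plane be z = a·easting + b·northing + c.
Outcrop 3−Outcrop 2: −210a + 490b = 686.7;  Outcrop 4−Outcrop 2: −355a − 485b = −0.2.
Solving gives a = −1.207220812, b = 0.884048223.
Then c = 1203.5 − a·437946 − b·4039976 = −3041632.58.
At (438681, 4040702): z = −529584.8 + 3572175.4 − 3041632.58 = 958.0 ft.

958.0 ft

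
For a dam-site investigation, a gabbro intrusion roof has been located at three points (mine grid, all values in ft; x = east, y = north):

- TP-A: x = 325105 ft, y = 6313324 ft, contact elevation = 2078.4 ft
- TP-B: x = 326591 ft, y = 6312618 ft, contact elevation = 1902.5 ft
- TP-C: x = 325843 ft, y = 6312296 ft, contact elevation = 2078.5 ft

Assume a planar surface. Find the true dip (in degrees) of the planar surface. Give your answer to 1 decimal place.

Let the plane be z = a·x + b·y + c.
TP-B−TP-A: 1486a − 706b = −175.9;  TP-C−TP-A: 738a − 1028b = 0.1.
Solving gives a = −0.17971, b = −0.12911.
Gradient magnitude |∇z| = √(a² + b²) = √(0.03230 + 0.01667) = 0.22129.
True dip = arctan(0.22129) = 12.5°, dipping toward NE (azimuth ≈ 054°).

12.5°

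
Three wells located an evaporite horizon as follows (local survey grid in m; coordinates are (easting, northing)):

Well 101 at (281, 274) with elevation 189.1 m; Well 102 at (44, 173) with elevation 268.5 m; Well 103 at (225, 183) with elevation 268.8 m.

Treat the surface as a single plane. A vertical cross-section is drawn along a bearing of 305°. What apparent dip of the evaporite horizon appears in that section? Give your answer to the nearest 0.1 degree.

29.4°

Let the plane be z = a·E + b·N + c.
Well 102−Well 101: −237a − 101b = 79.4;  Well 103−Well 101: −56a − 91b = 79.7.
Solving gives a = 0.05181, b = −0.90771.
Unit vector along 305° is (sin 305°, cos 305°) = (-0.8192, 0.5736).
Slope in that direction = a·(-0.8192) + b·(0.5736) = −0.56308.
Apparent dip = arctan|0.56308| = 29.4° (true dip is 42.3°, so apparent ≤ true as expected).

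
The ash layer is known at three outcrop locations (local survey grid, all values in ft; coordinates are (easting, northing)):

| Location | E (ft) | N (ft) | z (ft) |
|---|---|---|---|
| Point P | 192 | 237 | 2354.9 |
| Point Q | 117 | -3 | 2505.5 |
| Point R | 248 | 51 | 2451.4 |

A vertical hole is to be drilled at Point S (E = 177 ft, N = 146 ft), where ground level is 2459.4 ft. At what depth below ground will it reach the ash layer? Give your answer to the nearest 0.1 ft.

49.8 ft

Let the plane be z = a·E + b·N + c.
Point Q−Point P: −75a − 240b = 150.6;  Point R−Point P: 56a − 186b = 96.5.
Solving gives a = −0.17713, b = −0.57215.
Then c = 2354.9 − a·192 − b·237 = 2524.51.
At (177, 146): z_contact = −31.35 − 83.53 + 2524.51 = 2409.62 ft.
Depth below ground = 2459.4 − 2409.62 = 49.8 ft.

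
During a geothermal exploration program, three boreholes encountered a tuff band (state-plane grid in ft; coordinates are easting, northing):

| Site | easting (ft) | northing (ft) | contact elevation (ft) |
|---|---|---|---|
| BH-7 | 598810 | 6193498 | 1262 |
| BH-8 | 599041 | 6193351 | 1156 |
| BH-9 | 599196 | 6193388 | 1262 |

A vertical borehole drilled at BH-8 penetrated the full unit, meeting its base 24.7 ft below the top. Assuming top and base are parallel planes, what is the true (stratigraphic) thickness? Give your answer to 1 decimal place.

14.6 ft

Two edge vectors: BH-7→BH-8 = (231, -147, -106), BH-7→BH-9 = (386, -110, 0).
Normal n = (BH-7→BH-8) × (BH-7→BH-9) = (-11660, -40916, 31332).
So ∂z/∂easting = −n_x/n_z = 0.37214 and ∂z/∂northing = −n_y/n_z = 1.30589.
|∇z| = √(a²+b²) = 1.35788, so dip δ = arctan(1.35788) = 53.63°.
True thickness = vertical thickness × cos δ = 24.7 × cos 53.63° = 14.6 ft.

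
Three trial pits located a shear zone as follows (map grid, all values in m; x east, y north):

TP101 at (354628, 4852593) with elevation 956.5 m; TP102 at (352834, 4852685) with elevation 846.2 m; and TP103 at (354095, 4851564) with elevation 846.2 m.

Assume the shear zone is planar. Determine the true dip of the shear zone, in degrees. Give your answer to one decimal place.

Two edge vectors: TP101→TP102 = (-1794, 92, -110.3), TP101→TP103 = (-533, -1029, -110.3).
Normal n = (TP101→TP102) × (TP101→TP103) = (-123646.3, -139088.3, 1895062).
So ∂z/∂x = −n_x/n_z = 0.06525 and ∂z/∂y = −n_y/n_z = 0.07340.
Gradient magnitude |∇z| = √(a² + b²) = √(0.00426 + 0.00539) = 0.09820.
True dip = arctan(0.09820) = 5.6°, dipping toward SW (azimuth ≈ 222°).

5.6°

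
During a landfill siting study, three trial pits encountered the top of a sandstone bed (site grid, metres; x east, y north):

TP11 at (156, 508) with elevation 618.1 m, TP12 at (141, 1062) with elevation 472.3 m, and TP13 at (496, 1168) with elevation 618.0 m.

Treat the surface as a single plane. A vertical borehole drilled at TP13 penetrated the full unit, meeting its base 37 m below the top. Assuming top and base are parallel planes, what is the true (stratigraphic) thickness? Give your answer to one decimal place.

32.5 m

Two edge vectors: TP11→TP12 = (-15, 554, -145.8), TP11→TP13 = (340, 660, -0.1).
Normal n = (TP11→TP12) × (TP11→TP13) = (96172.6, -49573.5, -198260).
So ∂z/∂x = −n_x/n_z = 0.48508 and ∂z/∂y = −n_y/n_z = −0.25004.
|∇z| = √(a²+b²) = 0.54574, so dip δ = arctan(0.54574) = 28.62°.
True thickness = vertical thickness × cos δ = 37 × cos 28.62° = 32.5 m.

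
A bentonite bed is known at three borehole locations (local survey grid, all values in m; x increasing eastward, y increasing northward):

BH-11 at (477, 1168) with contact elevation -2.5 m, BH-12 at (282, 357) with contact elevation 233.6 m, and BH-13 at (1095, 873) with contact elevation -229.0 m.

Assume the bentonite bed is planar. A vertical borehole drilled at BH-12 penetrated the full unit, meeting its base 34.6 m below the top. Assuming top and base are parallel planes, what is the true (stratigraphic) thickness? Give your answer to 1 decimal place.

Two edge vectors: BH-11→BH-12 = (-195, -811, 236.1), BH-11→BH-13 = (618, -295, -226.5).
Normal n = (BH-11→BH-12) × (BH-11→BH-13) = (253341, 101742.3, 558723).
So ∂z/∂x = −n_x/n_z = −0.45343 and ∂z/∂y = −n_y/n_z = −0.18210.
|∇z| = √(a²+b²) = 0.48863, so dip δ = arctan(0.48863) = 26.04°.
True thickness = vertical thickness × cos δ = 34.6 × cos 26.04° = 31.1 m.

31.1 m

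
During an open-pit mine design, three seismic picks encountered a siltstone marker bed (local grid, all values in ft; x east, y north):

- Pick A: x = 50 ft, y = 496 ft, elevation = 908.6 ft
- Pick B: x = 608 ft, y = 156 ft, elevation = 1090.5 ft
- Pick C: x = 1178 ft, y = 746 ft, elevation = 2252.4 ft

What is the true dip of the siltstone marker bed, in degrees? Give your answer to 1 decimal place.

Let the plane be z = a·x + b·y + c.
Pick B−Pick A: 558a − 340b = 181.9;  Pick C−Pick A: 1128a + 250b = 1343.8.
Solving gives a = 0.96051, b = 1.04137.
Gradient magnitude |∇z| = √(a² + b²) = √(0.92258 + 1.08445) = 1.41670.
True dip = arctan(1.41670) = 54.8°, dipping toward SW (azimuth ≈ 223°).

54.8°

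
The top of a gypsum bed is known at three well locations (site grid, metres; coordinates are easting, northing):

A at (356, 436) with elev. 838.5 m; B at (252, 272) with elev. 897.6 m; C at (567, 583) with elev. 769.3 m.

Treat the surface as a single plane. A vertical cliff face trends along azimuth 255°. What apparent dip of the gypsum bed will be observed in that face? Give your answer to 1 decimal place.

Let the plane be z = a·easting + b·northing + c.
B−A: −104a − 164b = 59.1;  C−A: 211a + 147b = −69.2.
Solving gives a = −0.13777, b = −0.27300.
Unit vector along 255° is (sin 255°, cos 255°) = (-0.9659, -0.2588).
Slope in that direction = a·(-0.9659) + b·(-0.2588) = 0.20373.
Apparent dip = arctan|0.20373| = 11.5° (true dip is 17.0°, so apparent ≤ true as expected).

11.5°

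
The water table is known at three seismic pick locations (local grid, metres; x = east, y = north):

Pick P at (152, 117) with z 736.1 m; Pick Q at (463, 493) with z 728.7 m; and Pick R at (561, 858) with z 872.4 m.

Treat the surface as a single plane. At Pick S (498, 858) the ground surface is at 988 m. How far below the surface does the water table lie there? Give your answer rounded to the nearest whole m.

Let the plane be z = a·x + b·y + c.
Pick Q−Pick P: 311a + 376b = −7.4;  Pick R−Pick P: 409a + 741b = 136.3.
Solving gives a = −0.73998, b = 0.59238.
Then c = 736.1 − a·152 − b·117 = 779.27.
At (498, 858): z_contact = −368.5 + 508.3 + 779.27 = 919.0 m.
Depth below ground = 988 − 919.0 = 69 m.

69 m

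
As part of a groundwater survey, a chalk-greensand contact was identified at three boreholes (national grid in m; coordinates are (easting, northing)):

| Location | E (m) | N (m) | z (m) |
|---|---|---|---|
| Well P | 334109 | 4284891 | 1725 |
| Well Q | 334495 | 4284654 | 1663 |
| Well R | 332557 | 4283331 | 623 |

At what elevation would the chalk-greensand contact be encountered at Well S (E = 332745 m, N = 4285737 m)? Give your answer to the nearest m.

1949 m

Let the plane be z = a·E + b·N + c.
Well Q−Well P: 386a − 237b = −62;  Well R−Well P: −1552a − 1560b = −1102.
Solving gives a = 0.16954300, b = 0.53773670.
Then c = 1725 − a·334109 − b·4284891 = −2359064.01.
At (332745, 4285737): z = 56414.6 + 2304598.1 − 2359064.01 = 1948.7 m.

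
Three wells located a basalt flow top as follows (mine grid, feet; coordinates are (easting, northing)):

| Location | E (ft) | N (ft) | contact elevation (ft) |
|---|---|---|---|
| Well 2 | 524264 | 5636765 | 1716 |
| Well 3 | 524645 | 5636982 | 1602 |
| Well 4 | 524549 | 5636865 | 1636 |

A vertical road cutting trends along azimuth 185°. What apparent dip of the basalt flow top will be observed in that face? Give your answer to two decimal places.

Let the plane be z = a·E + b·N + c.
Well 3−Well 2: 381a + 217b = −114;  Well 4−Well 2: 285a + 100b = −80.
Solving gives a = −0.25100, b = −0.08465.
Unit vector along 185° is (sin 185°, cos 185°) = (-0.0872, -0.9962).
Slope in that direction = a·(-0.0872) + b·(-0.9962) = 0.10620.
Apparent dip = arctan|0.10620| = 6.06° (true dip is 14.8°, so apparent ≤ true as expected).

6.06°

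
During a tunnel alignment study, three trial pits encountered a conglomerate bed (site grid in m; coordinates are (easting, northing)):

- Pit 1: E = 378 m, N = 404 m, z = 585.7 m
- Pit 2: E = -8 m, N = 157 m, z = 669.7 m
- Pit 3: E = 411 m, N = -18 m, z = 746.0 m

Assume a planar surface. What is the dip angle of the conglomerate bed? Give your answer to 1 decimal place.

20.7°

Let the plane be z = a·E + b·N + c.
Pit 2−Pit 1: −386a − 247b = 84;  Pit 3−Pit 1: 33a − 422b = 160.3.
Solving gives a = 0.02424, b = −0.37796.
Gradient magnitude |∇z| = √(a² + b²) = √(0.00059 + 0.14286) = 0.37874.
True dip = arctan(0.37874) = 20.7°, dipping toward N (azimuth ≈ 356°).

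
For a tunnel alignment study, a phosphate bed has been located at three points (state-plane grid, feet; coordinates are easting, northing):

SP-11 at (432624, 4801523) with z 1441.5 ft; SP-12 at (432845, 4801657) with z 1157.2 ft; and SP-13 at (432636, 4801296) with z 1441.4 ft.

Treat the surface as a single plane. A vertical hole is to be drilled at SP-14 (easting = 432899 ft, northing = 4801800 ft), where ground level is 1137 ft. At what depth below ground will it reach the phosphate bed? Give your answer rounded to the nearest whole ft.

Let the plane be z = a·easting + b·northing + c.
SP-12−SP-11: 221a + 134b = −284.3;  SP-13−SP-11: 12a − 227b = −0.1.
Solving gives a = −1.24673105, b = −0.06546596.
Then c = 1441.5 − a·432624 − b·4801523 = 855143.58.
At (432899, 4801800): z_contact = −539708.6 − 314354.4 + 855143.58 = 1080.5 ft.
Depth below ground = 1137 − 1080.5 = 56 ft.

56 ft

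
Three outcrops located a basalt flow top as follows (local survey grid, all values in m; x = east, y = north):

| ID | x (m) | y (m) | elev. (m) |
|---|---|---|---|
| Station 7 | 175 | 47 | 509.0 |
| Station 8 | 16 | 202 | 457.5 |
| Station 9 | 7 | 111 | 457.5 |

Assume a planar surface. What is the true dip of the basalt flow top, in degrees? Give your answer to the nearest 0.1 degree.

16.5°

Let the plane be z = a·x + b·y + c.
Station 8−Station 7: −159a + 155b = −51.5;  Station 9−Station 7: −168a + 64b = −51.5.
Solving gives a = 0.29542, b = −0.02922.
Gradient magnitude |∇z| = √(a² + b²) = √(0.08727 + 0.00085) = 0.29686.
True dip = arctan(0.29686) = 16.5°, dipping toward W (azimuth ≈ 276°).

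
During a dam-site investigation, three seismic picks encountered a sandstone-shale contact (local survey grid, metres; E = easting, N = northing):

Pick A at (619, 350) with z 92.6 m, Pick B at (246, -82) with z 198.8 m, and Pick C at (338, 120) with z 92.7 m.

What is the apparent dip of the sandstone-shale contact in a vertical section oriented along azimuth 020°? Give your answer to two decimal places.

Let the plane be z = a·E + b·N + c.
Pick B−Pick A: −373a − 432b = 106.2;  Pick C−Pick A: −281a − 230b = 0.1.
Solving gives a = 0.68487, b = −0.83717.
Unit vector along 020° is (sin 20°, cos 20°) = (0.3420, 0.9397).
Slope in that direction = a·(0.3420) + b·(0.9397) = −0.55244.
Apparent dip = arctan|0.55244| = 28.92° (true dip is 47.2°, so apparent ≤ true as expected).

28.92°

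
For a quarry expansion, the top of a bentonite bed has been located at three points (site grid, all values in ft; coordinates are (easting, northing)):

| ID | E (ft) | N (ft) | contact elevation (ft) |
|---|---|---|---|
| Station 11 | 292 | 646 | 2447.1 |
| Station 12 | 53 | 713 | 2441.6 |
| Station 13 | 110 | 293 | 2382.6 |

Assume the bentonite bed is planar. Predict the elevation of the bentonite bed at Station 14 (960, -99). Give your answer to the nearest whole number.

Let the plane be z = a·E + b·N + c.
Station 12−Station 11: −239a + 67b = −5.5;  Station 13−Station 11: −182a − 353b = −64.5.
Solving gives a = 0.06486, b = 0.14928.
Then c = 2447.1 − a·292 − b·646 = 2331.73.
At (960, -99): z = 62.3 − 14.8 + 2331.73 = 2379.2 ft.

2379 ft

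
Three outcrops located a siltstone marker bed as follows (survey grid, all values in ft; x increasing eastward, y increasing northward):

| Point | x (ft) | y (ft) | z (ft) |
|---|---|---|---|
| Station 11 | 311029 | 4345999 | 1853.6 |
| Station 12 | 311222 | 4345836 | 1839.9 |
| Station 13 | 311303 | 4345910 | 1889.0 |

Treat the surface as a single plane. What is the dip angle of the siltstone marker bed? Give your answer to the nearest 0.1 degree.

Two edge vectors: Station 11→Station 12 = (193, -163, -13.7), Station 11→Station 13 = (274, -89, 35.4).
Normal n = (Station 11→Station 12) × (Station 11→Station 13) = (-6989.5, -10586, 27485).
So ∂z/∂x = −n_x/n_z = 0.25430 and ∂z/∂y = −n_y/n_z = 0.38516.
Gradient magnitude |∇z| = √(a² + b²) = √(0.06467 + 0.14834) = 0.46153.
True dip = arctan(0.46153) = 24.8°, dipping toward SSW (azimuth ≈ 213°).

24.8°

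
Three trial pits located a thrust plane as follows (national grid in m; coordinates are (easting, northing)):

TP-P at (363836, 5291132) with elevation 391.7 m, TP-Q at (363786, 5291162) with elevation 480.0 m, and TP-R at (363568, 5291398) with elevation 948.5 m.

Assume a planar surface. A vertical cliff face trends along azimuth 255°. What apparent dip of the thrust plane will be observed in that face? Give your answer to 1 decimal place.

Let the plane be z = a·E + b·N + c.
TP-Q−TP-P: −50a + 30b = 88.3;  TP-R−TP-P: −268a + 266b = 556.8.
Solving gives a = −1.28970, b = 0.79384.
Unit vector along 255° is (sin 255°, cos 255°) = (-0.9659, -0.2588).
Slope in that direction = a·(-0.9659) + b·(-0.2588) = 1.04029.
Apparent dip = arctan|1.04029| = 46.1° (true dip is 56.6°, so apparent ≤ true as expected).

46.1°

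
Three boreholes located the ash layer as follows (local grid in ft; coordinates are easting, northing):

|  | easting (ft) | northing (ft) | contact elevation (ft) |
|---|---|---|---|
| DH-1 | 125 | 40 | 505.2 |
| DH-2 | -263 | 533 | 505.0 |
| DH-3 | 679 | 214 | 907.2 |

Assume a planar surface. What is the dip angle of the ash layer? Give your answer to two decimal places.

36.51°

Let the plane be z = a·easting + b·northing + c.
DH-2−DH-1: −388a + 493b = −0.2;  DH-3−DH-1: 554a + 174b = 402.
Solving gives a = 0.58192, b = 0.45757.
Gradient magnitude |∇z| = √(a² + b²) = √(0.33863 + 0.20937) = 0.74027.
True dip = arctan(0.74027) = 36.51°, dipping toward SW (azimuth ≈ 232°).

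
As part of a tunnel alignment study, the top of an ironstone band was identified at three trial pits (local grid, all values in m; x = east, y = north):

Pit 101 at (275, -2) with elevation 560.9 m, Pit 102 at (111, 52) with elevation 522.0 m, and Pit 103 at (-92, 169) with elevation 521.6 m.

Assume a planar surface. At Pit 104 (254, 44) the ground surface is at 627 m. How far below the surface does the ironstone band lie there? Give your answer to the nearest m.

34 m

Two edge vectors: Pit 101→Pit 102 = (-164, 54, -38.9), Pit 101→Pit 103 = (-367, 171, -39.3).
Normal n = (Pit 101→Pit 102) × (Pit 101→Pit 103) = (4529.7, 7831.1, -8226).
So ∂z/∂x = −n_x/n_z = 0.55066 and ∂z/∂y = −n_y/n_z = 0.95199.
Intercept c from Pit 101: 560.9 − 151.43 + 1.90 = 411.37.
At (254, 44): z_contact = 139.9 + 41.9 + 411.37 = 593.1 m.
Depth below ground = 627 − 593.1 = 34 m.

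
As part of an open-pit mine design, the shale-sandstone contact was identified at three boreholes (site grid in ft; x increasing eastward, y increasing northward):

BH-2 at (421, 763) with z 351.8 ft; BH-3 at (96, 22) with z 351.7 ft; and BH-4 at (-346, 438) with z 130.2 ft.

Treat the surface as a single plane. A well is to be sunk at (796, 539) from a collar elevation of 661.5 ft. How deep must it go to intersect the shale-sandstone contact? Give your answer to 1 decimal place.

Let the plane be z = a·x + b·y + c.
BH-3−BH-2: −325a − 741b = −0.1;  BH-4−BH-2: −767a − 325b = −221.6.
Solving gives a = 0.35480, b = −0.15548.
Then c = 351.8 − a·421 − b·763 = 321.06.
At (796, 539): z_contact = 282.42 − 83.80 + 321.06 = 519.68 ft.
Depth below ground = 661.5 − 519.68 = 141.8 ft.

141.8 ft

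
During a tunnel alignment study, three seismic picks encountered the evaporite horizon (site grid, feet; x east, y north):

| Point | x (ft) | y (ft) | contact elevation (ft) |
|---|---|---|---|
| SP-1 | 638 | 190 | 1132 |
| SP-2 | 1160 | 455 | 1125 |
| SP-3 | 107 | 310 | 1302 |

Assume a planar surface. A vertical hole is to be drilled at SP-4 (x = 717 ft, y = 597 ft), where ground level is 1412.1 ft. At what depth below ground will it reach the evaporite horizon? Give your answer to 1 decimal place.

127.8 ft

Let the plane be z = a·x + b·y + c.
SP-2−SP-1: 522a + 265b = −7;  SP-3−SP-1: −531a + 120b = 170.
Solving gives a = −0.225664, b = 0.418101.
Then c = 1132 − a·638 − b·190 = 1196.53.
At (717, 597): z_contact = −161.80 + 249.61 + 1196.53 = 1284.34 ft.
Depth below ground = 1412.1 − 1284.34 = 127.8 ft.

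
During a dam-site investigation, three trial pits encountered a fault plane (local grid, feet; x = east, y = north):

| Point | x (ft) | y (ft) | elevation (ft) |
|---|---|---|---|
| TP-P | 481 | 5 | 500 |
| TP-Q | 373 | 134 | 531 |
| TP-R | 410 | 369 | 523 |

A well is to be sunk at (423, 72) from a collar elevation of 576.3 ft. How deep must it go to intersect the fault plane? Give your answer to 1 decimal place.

59.7 ft

Two edge vectors: TP-P→TP-Q = (-108, 129, 31), TP-P→TP-R = (-71, 364, 23).
Normal n = (TP-P→TP-Q) × (TP-P→TP-R) = (-8317, 283, -30153).
So ∂z/∂x = −n_x/n_z = −0.27583 and ∂z/∂y = −n_y/n_z = 0.00939.
Intercept c from TP-P: 500 + 132.67 − 0.05 = 632.63.
At (423, 72): z_contact = −116.67 + 0.68 + 632.63 = 516.63 ft.
Depth below ground = 576.3 − 516.63 = 59.7 ft.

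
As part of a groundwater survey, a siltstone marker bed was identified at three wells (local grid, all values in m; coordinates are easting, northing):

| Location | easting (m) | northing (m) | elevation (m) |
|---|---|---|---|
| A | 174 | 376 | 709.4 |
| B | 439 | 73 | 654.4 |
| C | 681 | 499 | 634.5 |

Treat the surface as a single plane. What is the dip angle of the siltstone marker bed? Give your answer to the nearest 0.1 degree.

9.3°

Let the plane be z = a·easting + b·northing + c.
B−A: 265a − 303b = −55;  C−A: 507a + 123b = −74.9.
Solving gives a = −0.15820, b = 0.04316.
Gradient magnitude |∇z| = √(a² + b²) = √(0.02503 + 0.00186) = 0.16398.
True dip = arctan(0.16398) = 9.3°, dipping toward ESE (azimuth ≈ 105°).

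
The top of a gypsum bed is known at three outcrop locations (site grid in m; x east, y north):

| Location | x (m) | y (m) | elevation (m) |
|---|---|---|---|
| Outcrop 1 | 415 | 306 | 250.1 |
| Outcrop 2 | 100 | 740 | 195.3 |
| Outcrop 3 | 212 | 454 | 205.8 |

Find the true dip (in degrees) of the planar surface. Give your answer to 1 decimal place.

15.5°

Let the plane be z = a·x + b·y + c.
Outcrop 2−Outcrop 1: −315a + 434b = −54.8;  Outcrop 3−Outcrop 1: −203a + 148b = −44.3.
Solving gives a = 0.26797, b = 0.06822.
Gradient magnitude |∇z| = √(a² + b²) = √(0.07181 + 0.00465) = 0.27652.
True dip = arctan(0.27652) = 15.5°, dipping toward WSW (azimuth ≈ 256°).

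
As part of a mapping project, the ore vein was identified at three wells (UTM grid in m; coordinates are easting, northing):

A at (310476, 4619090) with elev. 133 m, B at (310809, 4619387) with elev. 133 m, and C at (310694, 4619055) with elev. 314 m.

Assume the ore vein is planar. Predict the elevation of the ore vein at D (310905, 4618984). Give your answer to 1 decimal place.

518.5 m

Two edge vectors: A→B = (333, 297, 0), A→C = (218, -35, 181).
Normal n = (A→B) × (A→C) = (53757, -60273, -76401).
So ∂z/∂easting = −n_x/n_z = 0.703616445 and ∂z/∂northing = −n_y/n_z = −0.788903287.
Intercept c from A: 133 − 218456.02 + 3644015.28 = 3425692.26.
At (310905, 4618984): z = 218757.9 − 3643931.7 + 3425692.26 = 518.5 m.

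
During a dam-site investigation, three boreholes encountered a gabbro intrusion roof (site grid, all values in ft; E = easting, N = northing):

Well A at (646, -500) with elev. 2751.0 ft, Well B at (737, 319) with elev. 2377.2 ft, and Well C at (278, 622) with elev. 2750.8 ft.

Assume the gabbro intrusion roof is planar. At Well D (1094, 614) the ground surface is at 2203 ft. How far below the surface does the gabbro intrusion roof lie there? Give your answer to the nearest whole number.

297 ft

Two edge vectors: Well A→Well B = (91, 819, -373.8), Well A→Well C = (-368, 1122, -0.2).
Normal n = (Well A→Well B) × (Well A→Well C) = (419239.8, 137576.6, 403494).
So ∂z/∂E = −n_x/n_z = −1.03902 and ∂z/∂N = −n_y/n_z = −0.34096.
Intercept c from Well A: 2751 + 671.21 − 170.48 = 3251.73.
At (1094, 614): z_contact = −1136.7 − 209.4 + 3251.73 = 1905.7 ft.
Depth below ground = 2203 − 1905.7 = 297 ft.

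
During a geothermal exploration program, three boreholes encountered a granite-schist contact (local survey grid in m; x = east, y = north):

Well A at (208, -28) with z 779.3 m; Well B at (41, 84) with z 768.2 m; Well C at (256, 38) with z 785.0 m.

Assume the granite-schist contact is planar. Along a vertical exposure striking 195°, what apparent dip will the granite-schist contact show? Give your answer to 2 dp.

2.65°

Two edge vectors: Well A→Well B = (-167, 112, -11.1), Well A→Well C = (48, 66, 5.7).
Normal n = (Well A→Well B) × (Well A→Well C) = (1371, 419.1, -16398).
So ∂z/∂x = −n_x/n_z = 0.08361 and ∂z/∂y = −n_y/n_z = 0.02556.
Unit vector along 195° is (sin 195°, cos 195°) = (-0.2588, -0.9659).
Slope in that direction = a·(-0.2588) + b·(-0.9659) = −0.04633.
Apparent dip = arctan|0.04633| = 2.65° (true dip is 5.0°, so apparent ≤ true as expected).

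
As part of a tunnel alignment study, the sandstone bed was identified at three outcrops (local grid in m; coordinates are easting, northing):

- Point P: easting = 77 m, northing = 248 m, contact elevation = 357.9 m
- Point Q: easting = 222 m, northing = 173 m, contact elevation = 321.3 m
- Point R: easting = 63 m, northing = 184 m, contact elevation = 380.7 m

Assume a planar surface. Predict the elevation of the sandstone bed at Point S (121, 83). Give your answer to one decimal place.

Let the plane be z = a·easting + b·northing + c.
Point Q−Point P: 145a − 75b = −36.6;  Point R−Point P: −14a − 64b = 22.8.
Solving gives a = −0.39229, b = −0.27044.
Then c = 357.9 − a·77 − b·248 = 455.17.
At (121, 83): z = −47.5 − 22.4 + 455.17 = 385.3 m.

385.3 m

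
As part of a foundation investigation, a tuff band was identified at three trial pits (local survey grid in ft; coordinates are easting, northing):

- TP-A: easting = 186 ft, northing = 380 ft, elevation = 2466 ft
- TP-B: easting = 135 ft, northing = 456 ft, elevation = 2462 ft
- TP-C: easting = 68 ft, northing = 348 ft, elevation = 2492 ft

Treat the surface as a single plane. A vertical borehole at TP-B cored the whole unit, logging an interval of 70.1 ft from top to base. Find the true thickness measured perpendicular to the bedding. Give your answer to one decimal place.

Let the plane be z = a·easting + b·northing + c.
TP-B−TP-A: −51a + 76b = −4;  TP-C−TP-A: −118a − 32b = 26.
Solving gives a = −0.17434, b = −0.16962.
|∇z| = √(a²+b²) = 0.24324, so dip δ = arctan(0.24324) = 13.67°.
True thickness = vertical thickness × cos δ = 70.1 × cos 13.67° = 68.1 ft.

68.1 ft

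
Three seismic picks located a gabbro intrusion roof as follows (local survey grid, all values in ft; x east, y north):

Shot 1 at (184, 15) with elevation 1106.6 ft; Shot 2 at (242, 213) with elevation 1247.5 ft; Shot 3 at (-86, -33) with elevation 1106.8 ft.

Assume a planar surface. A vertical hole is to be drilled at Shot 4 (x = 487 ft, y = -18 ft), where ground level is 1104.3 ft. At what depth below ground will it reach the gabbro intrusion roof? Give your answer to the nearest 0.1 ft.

Two edge vectors: Shot 1→Shot 2 = (58, 198, 140.9), Shot 1→Shot 3 = (-270, -48, 0.2).
Normal n = (Shot 1→Shot 2) × (Shot 1→Shot 3) = (6802.8, -38054.6, 50676).
So ∂z/∂x = −n_x/n_z = −0.13424 and ∂z/∂y = −n_y/n_z = 0.75094.
Intercept c from Shot 1: 1106.6 + 24.70 − 11.26 = 1120.04.
At (487, -18): z_contact = −65.38 − 13.52 + 1120.04 = 1041.14 ft.
Depth below ground = 1104.3 − 1041.14 = 63.2 ft.

63.2 ft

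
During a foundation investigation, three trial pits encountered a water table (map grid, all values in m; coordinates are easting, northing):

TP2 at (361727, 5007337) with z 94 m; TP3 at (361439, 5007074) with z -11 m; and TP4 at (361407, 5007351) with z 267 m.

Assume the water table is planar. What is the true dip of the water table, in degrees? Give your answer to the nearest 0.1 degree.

Two edge vectors: TP2→TP3 = (-288, -263, -105), TP2→TP4 = (-320, 14, 173).
Normal n = (TP2→TP3) × (TP2→TP4) = (-44029, 83424, -88192).
So ∂z/∂easting = −n_x/n_z = −0.49924 and ∂z/∂northing = −n_y/n_z = 0.94594.
Gradient magnitude |∇z| = √(a² + b²) = √(0.24924 + 0.89480) = 1.06960.
True dip = arctan(1.06960) = 46.9°, dipping toward SSE (azimuth ≈ 152°).

46.9°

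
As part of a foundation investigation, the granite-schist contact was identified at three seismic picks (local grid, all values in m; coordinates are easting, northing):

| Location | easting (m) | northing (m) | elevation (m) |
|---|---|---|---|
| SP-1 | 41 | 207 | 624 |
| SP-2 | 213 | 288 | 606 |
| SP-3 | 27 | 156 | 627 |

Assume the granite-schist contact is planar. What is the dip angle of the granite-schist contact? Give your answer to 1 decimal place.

5.4°

Let the plane be z = a·easting + b·northing + c.
SP-2−SP-1: 172a + 81b = −18;  SP-3−SP-1: −14a − 51b = 3.
Solving gives a = −0.08837, b = −0.03456.
Gradient magnitude |∇z| = √(a² + b²) = √(0.00781 + 0.00119) = 0.09489.
True dip = arctan(0.09489) = 5.4°, dipping toward ENE (azimuth ≈ 069°).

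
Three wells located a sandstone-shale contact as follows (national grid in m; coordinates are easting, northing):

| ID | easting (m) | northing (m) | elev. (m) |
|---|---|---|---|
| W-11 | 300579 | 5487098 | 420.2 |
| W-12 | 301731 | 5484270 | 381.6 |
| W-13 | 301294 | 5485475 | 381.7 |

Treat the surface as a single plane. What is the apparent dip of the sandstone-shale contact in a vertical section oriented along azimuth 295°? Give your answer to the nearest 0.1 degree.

Let the plane be z = a·easting + b·northing + c.
W-12−W-11: 1152a − 2828b = −38.6;  W-13−W-11: 715a − 1623b = −38.5.
Solving gives a = −0.30350, b = −0.10998.
Unit vector along 295° is (sin 295°, cos 295°) = (-0.9063, 0.4226).
Slope in that direction = a·(-0.9063) + b·(0.4226) = 0.22858.
Apparent dip = arctan|0.22858| = 12.9° (true dip is 17.9°, so apparent ≤ true as expected).

12.9°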